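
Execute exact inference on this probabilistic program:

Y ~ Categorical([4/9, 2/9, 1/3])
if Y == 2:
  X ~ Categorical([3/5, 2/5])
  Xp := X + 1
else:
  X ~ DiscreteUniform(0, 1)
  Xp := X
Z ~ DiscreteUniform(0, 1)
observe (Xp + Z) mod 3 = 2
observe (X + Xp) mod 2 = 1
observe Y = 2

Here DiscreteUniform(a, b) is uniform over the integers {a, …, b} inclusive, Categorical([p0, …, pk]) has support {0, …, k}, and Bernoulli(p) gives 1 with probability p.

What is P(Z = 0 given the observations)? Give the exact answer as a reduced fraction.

P(Z = 0 | obs) = 2/5

Enumerate traces; 2 have nonzero weight after conditioning:
  (Y=2, X=0, Z=1) weight 1/10
  (Y=2, X=1, Z=0) weight 1/15
Group by Z:
  weight(Z=0) = 1/15
  weight(Z=1) = 1/10
Total weight = 1/15 + 1/10 = 1/6
P(Z=0 | obs) = 1/15 / 1/6 = 2/5
P(Z=1 | obs) = 1/10 / 1/6 = 3/5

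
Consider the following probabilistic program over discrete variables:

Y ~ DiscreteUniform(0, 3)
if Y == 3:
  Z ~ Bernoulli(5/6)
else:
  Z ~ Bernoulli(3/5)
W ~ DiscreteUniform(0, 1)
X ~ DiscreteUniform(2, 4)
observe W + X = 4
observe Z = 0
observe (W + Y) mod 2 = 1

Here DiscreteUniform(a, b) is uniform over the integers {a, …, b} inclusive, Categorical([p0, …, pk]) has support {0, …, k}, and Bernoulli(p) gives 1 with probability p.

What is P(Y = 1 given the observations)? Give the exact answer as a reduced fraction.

Enumerate traces; 4 have nonzero weight after conditioning:
  (Y=0, Z=0, W=1, X=3) weight 1/60
  (Y=1, Z=0, W=0, X=4) weight 1/60
  (Y=2, Z=0, W=1, X=3) weight 1/60
  (Y=3, Z=0, W=0, X=4) weight 1/144
Group by Y:
  weight(Y=0) = 1/60
  weight(Y=1) = 1/60
  weight(Y=2) = 1/60
  weight(Y=3) = 1/144
Total weight = 1/60 + 1/60 + 1/60 + 1/144 = 41/720
P(Y=0 | obs) = 1/60 / 41/720 = 12/41
P(Y=1 | obs) = 1/60 / 41/720 = 12/41
P(Y=2 | obs) = 1/60 / 41/720 = 12/41
P(Y=3 | obs) = 1/144 / 41/720 = 5/41

P(Y = 1 | obs) = 12/41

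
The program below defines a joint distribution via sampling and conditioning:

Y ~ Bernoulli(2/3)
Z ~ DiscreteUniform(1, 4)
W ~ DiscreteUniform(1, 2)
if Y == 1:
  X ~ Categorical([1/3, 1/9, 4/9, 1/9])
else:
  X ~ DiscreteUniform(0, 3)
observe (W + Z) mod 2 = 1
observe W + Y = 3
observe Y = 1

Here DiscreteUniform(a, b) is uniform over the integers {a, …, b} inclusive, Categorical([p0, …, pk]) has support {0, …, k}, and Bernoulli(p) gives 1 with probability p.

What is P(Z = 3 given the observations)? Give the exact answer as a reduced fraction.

Enumerate traces; 8 have nonzero weight after conditioning:
  (Y=1, Z=1, W=2, X=0) weight 1/36
  (Y=1, Z=1, W=2, X=1) weight 1/108
  (Y=1, Z=1, W=2, X=2) weight 1/27
  (Y=1, Z=1, W=2, X=3) weight 1/108
  (Y=1, Z=3, W=2, X=0) weight 1/36
  (Y=1, Z=3, W=2, X=1) weight 1/108
  (Y=1, Z=3, W=2, X=2) weight 1/27
  (Y=1, Z=3, W=2, X=3) weight 1/108
Group by Z:
  weight(Z=1) = 1/12
  weight(Z=3) = 1/12
Total weight = 1/12 + 1/12 = 1/6
P(Z=1 | obs) = 1/12 / 1/6 = 1/2
P(Z=3 | obs) = 1/12 / 1/6 = 1/2

P(Z = 3 | obs) = 1/2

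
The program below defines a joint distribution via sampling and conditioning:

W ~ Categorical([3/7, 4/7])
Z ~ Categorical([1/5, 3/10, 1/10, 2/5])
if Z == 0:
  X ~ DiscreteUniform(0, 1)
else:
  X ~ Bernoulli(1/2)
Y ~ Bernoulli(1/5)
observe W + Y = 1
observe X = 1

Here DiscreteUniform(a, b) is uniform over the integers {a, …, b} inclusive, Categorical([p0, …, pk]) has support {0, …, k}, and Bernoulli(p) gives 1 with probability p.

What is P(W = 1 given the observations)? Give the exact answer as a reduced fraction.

Enumerate traces; 8 have nonzero weight after conditioning:
  (W=0, Z=0, X=1, Y=1) weight 3/350
  (W=0, Z=1, X=1, Y=1) weight 9/700
  (W=0, Z=2, X=1, Y=1) weight 3/700
  (W=0, Z=3, X=1, Y=1) weight 3/175
  (W=1, Z=0, X=1, Y=0) weight 8/175
  (W=1, Z=1, X=1, Y=0) weight 12/175
  (W=1, Z=2, X=1, Y=0) weight 4/175
  (W=1, Z=3, X=1, Y=0) weight 16/175
Group by W:
  weight(W=0) = 3/70
  weight(W=1) = 8/35
Total weight = 3/70 + 8/35 = 19/70
P(W=0 | obs) = 3/70 / 19/70 = 3/19
P(W=1 | obs) = 8/35 / 19/70 = 16/19

P(W = 1 | obs) = 16/19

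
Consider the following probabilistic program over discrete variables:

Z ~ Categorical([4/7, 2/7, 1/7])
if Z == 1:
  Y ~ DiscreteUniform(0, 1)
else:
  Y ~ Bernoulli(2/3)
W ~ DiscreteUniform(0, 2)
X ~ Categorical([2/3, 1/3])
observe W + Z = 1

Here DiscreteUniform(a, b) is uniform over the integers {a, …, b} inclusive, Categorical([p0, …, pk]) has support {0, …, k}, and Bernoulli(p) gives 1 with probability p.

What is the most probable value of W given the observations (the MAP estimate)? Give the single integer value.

Enumerate traces; 8 have nonzero weight after conditioning:
  (Z=0, Y=0, W=1, X=0) weight 8/189
  (Z=0, Y=0, W=1, X=1) weight 4/189
  (Z=0, Y=1, W=1, X=0) weight 16/189
  (Z=0, Y=1, W=1, X=1) weight 8/189
  (Z=1, Y=0, W=0, X=0) weight 2/63
  (Z=1, Y=0, W=0, X=1) weight 1/63
  (Z=1, Y=1, W=0, X=0) weight 2/63
  (Z=1, Y=1, W=0, X=1) weight 1/63
Group by W:
  weight(W=0) = 2/21
  weight(W=1) = 4/21
Total weight = 2/21 + 4/21 = 2/7
P(W=0 | obs) = 2/21 / 2/7 = 1/3
P(W=1 | obs) = 4/21 / 2/7 = 2/3
argmax = 1

argmax_v P(W = v | obs) = 1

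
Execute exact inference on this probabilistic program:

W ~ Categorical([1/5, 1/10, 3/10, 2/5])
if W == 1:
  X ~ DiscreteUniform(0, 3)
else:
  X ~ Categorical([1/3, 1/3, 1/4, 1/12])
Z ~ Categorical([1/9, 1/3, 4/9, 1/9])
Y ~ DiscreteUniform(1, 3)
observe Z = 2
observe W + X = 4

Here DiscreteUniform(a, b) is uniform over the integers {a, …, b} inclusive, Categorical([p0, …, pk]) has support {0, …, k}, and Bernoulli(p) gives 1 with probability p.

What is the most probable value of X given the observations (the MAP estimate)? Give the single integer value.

Enumerate traces; 9 have nonzero weight after conditioning:
  (W=1, X=3, Z=2, Y=1) weight 1/270
  (W=1, X=3, Z=2, Y=2) weight 1/270
  (W=1, X=3, Z=2, Y=3) weight 1/270
  (W=2, X=2, Z=2, Y=1) weight 1/90
  (W=2, X=2, Z=2, Y=2) weight 1/90
  (W=2, X=2, Z=2, Y=3) weight 1/90
  (W=3, X=1, Z=2, Y=1) weight 8/405
  (W=3, X=1, Z=2, Y=2) weight 8/405
  … 1 more
Group by X:
  weight(X=1) = 8/135
  weight(X=2) = 1/30
  weight(X=3) = 1/90
Total weight = 8/135 + 1/30 + 1/90 = 14/135
P(X=1 | obs) = 8/135 / 14/135 = 4/7
P(X=2 | obs) = 1/30 / 14/135 = 9/28
P(X=3 | obs) = 1/90 / 14/135 = 3/28
argmax = 1

argmax_v P(X = v | obs) = 1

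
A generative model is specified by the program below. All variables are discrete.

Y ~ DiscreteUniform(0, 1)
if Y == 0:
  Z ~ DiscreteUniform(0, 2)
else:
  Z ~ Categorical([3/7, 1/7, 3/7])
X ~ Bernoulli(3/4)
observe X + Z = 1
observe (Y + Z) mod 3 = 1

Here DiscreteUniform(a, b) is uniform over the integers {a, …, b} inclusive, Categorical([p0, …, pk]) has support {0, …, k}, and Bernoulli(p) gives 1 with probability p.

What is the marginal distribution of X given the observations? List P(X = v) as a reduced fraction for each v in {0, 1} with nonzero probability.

Enumerate traces; 2 have nonzero weight after conditioning:
  (Y=0, Z=1, X=0) weight 1/24
  (Y=1, Z=0, X=1) weight 9/56
Group by X:
  weight(X=0) = 1/24
  weight(X=1) = 9/56
Total weight = 1/24 + 9/56 = 17/84
P(X=0 | obs) = 1/24 / 17/84 = 7/34
P(X=1 | obs) = 9/56 / 17/84 = 27/34

P(X=0) = 7/34, P(X=1) = 27/34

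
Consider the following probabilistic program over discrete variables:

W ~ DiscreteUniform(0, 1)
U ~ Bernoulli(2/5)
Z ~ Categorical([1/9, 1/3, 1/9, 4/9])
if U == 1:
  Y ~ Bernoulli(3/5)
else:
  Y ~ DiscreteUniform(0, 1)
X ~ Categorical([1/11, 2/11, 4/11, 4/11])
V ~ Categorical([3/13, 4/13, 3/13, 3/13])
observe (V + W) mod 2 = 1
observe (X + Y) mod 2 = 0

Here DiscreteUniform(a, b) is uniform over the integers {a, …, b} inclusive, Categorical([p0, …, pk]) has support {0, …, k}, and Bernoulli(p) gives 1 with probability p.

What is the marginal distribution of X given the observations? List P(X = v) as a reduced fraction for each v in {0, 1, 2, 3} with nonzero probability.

P(X=0) = 23/277, P(X=1) = 54/277, P(X=2) = 92/277, P(X=3) = 108/277

Enumerate traces; 128 have nonzero weight after conditioning:
  (W=0, U=0, Z=0, Y=0, X=0, V=1) weight 1/2145
  (W=0, U=0, Z=0, Y=0, X=0, V=3) weight 1/2860
  (W=0, U=0, Z=0, Y=0, X=2, V=1) weight 4/2145
  (W=0, U=0, Z=0, Y=0, X=2, V=3) weight 1/715
  (W=0, U=0, Z=0, Y=1, X=1, V=1) weight 2/2145
  (W=0, U=0, Z=0, Y=1, X=1, V=3) weight 1/1430
  (W=0, U=0, Z=0, Y=1, X=3, V=1) weight 4/2145
  (W=0, U=0, Z=0, Y=1, X=3, V=3) weight 1/715
  … 120 more
Group by X:
  weight(X=0) = 23/1100
  weight(X=1) = 27/550
  weight(X=2) = 23/275
  weight(X=3) = 27/275
Total weight = 23/1100 + 27/550 + 23/275 + 27/275 = 277/1100
P(X=0 | obs) = 23/1100 / 277/1100 = 23/277
P(X=1 | obs) = 27/550 / 277/1100 = 54/277
P(X=2 | obs) = 23/275 / 277/1100 = 92/277
P(X=3 | obs) = 27/275 / 277/1100 = 108/277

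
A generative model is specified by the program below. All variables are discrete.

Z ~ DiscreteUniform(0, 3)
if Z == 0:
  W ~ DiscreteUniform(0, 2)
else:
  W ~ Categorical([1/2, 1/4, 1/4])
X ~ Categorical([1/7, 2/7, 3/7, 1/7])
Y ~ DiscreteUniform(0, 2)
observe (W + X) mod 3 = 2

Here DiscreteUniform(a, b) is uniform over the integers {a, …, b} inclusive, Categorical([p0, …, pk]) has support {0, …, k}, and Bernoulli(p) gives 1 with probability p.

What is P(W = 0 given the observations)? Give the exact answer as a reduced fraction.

P(W = 0 | obs) = 33/59

Enumerate traces; 48 have nonzero weight after conditioning:
  (Z=0, W=0, X=2, Y=0) weight 1/84
  (Z=0, W=0, X=2, Y=1) weight 1/84
  (Z=0, W=0, X=2, Y=2) weight 1/84
  (Z=0, W=1, X=1, Y=0) weight 1/126
  (Z=0, W=1, X=1, Y=1) weight 1/126
  (Z=0, W=1, X=1, Y=2) weight 1/126
  (Z=0, W=2, X=0, Y=0) weight 1/252
  (Z=0, W=2, X=0, Y=1) weight 1/252
  … 40 more
Group by W:
  weight(W=0) = 11/56
  weight(W=1) = 13/168
  weight(W=2) = 13/168
Total weight = 11/56 + 13/168 + 13/168 = 59/168
P(W=0 | obs) = 11/56 / 59/168 = 33/59
P(W=1 | obs) = 13/168 / 59/168 = 13/59
P(W=2 | obs) = 13/168 / 59/168 = 13/59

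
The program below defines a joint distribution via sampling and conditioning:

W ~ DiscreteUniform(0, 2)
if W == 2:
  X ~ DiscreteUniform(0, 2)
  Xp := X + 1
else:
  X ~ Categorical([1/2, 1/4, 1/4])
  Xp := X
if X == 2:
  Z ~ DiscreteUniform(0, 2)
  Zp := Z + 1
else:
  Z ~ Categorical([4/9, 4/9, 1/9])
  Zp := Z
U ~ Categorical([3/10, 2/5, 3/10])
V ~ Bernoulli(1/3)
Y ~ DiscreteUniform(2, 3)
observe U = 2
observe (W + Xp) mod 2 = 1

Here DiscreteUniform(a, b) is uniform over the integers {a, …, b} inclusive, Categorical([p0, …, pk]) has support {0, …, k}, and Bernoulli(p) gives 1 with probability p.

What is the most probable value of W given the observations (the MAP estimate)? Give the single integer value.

Enumerate traces; 60 have nonzero weight after conditioning:
  (W=0, X=1, Z=0, U=2, V=0, Y=2) weight 1/270
  (W=0, X=1, Z=0, U=2, V=0, Y=3) weight 1/270
  (W=0, X=1, Z=0, U=2, V=1, Y=2) weight 1/540
  (W=0, X=1, Z=0, U=2, V=1, Y=3) weight 1/540
  (W=0, X=1, Z=1, U=2, V=0, Y=2) weight 1/270
  (W=0, X=1, Z=1, U=2, V=0, Y=3) weight 1/270
  (W=0, X=1, Z=1, U=2, V=1, Y=2) weight 1/540
  (W=0, X=1, Z=1, U=2, V=1, Y=3) weight 1/540
  (W=1, X=0, Z=0, U=2, V=0, Y=2) weight 1/135
  (W=2, X=0, Z=0, U=2, V=0, Y=2) weight 2/405
  … 50 more
Group by W:
  weight(W=0) = 1/40
  weight(W=1) = 3/40
  weight(W=2) = 1/15
Total weight = 1/40 + 3/40 + 1/15 = 1/6
P(W=0 | obs) = 1/40 / 1/6 = 3/20
P(W=1 | obs) = 3/40 / 1/6 = 9/20
P(W=2 | obs) = 1/15 / 1/6 = 2/5
argmax = 1

argmax_v P(W = v | obs) = 1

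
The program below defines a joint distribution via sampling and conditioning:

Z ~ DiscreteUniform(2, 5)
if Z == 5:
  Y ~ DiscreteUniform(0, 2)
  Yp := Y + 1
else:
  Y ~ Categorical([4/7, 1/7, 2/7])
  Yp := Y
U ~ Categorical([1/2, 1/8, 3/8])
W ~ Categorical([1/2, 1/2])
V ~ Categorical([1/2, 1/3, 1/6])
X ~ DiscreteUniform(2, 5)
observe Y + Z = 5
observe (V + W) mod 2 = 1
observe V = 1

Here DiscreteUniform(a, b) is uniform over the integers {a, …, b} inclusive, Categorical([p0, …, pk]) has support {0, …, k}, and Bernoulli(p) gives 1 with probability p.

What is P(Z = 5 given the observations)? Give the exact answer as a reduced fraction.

Enumerate traces; 36 have nonzero weight after conditioning:
  (Z=3, Y=2, U=0, W=0, V=1, X=2) weight 1/672
  (Z=3, Y=2, U=0, W=0, V=1, X=3) weight 1/672
  (Z=3, Y=2, U=0, W=0, V=1, X=4) weight 1/672
  (Z=3, Y=2, U=0, W=0, V=1, X=5) weight 1/672
  (Z=3, Y=2, U=1, W=0, V=1, X=2) weight 1/2688
  (Z=3, Y=2, U=1, W=0, V=1, X=3) weight 1/2688
  (Z=3, Y=2, U=1, W=0, V=1, X=4) weight 1/2688
  (Z=3, Y=2, U=1, W=0, V=1, X=5) weight 1/2688
  (Z=4, Y=1, U=0, W=0, V=1, X=2) weight 1/1344
  (Z=5, Y=0, U=0, W=0, V=1, X=2) weight 1/576
  … 26 more
Group by Z:
  weight(Z=3) = 1/84
  weight(Z=4) = 1/168
  weight(Z=5) = 1/72
Total weight = 1/84 + 1/168 + 1/72 = 2/63
P(Z=3 | obs) = 1/84 / 2/63 = 3/8
P(Z=4 | obs) = 1/168 / 2/63 = 3/16
P(Z=5 | obs) = 1/72 / 2/63 = 7/16

P(Z = 5 | obs) = 7/16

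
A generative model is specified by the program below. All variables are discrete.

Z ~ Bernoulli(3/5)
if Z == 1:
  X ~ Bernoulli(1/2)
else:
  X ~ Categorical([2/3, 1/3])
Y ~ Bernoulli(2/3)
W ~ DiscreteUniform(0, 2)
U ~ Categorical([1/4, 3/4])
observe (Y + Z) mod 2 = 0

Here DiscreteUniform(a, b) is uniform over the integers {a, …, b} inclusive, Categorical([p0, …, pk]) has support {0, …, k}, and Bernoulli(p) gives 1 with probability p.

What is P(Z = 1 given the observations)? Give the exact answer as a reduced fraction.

P(Z = 1 | obs) = 3/4

Enumerate traces; 24 have nonzero weight after conditioning:
  (Z=0, X=0, Y=0, W=0, U=0) weight 1/135
  (Z=0, X=0, Y=0, W=0, U=1) weight 1/45
  (Z=0, X=0, Y=0, W=1, U=0) weight 1/135
  (Z=0, X=0, Y=0, W=1, U=1) weight 1/45
  (Z=0, X=0, Y=0, W=2, U=0) weight 1/135
  (Z=0, X=0, Y=0, W=2, U=1) weight 1/45
  (Z=0, X=1, Y=0, W=0, U=0) weight 1/270
  (Z=0, X=1, Y=0, W=0, U=1) weight 1/90
  (Z=1, X=0, Y=1, W=0, U=0) weight 1/60
  … 15 more
Group by Z:
  weight(Z=0) = 2/15
  weight(Z=1) = 2/5
Total weight = 2/15 + 2/5 = 8/15
P(Z=0 | obs) = 2/15 / 8/15 = 1/4
P(Z=1 | obs) = 2/5 / 8/15 = 3/4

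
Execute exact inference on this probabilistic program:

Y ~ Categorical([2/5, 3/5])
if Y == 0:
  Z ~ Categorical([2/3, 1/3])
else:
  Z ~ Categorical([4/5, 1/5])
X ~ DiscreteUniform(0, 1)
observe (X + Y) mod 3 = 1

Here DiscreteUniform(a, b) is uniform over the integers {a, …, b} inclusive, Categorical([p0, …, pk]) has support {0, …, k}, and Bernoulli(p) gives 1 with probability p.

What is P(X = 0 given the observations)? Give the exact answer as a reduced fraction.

Enumerate traces; 4 have nonzero weight after conditioning:
  (Y=0, Z=0, X=1) weight 2/15
  (Y=0, Z=1, X=1) weight 1/15
  (Y=1, Z=0, X=0) weight 6/25
  (Y=1, Z=1, X=0) weight 3/50
Group by X:
  weight(X=0) = 3/10
  weight(X=1) = 1/5
Total weight = 3/10 + 1/5 = 1/2
P(X=0 | obs) = 3/10 / 1/2 = 3/5
P(X=1 | obs) = 1/5 / 1/2 = 2/5

P(X = 0 | obs) = 3/5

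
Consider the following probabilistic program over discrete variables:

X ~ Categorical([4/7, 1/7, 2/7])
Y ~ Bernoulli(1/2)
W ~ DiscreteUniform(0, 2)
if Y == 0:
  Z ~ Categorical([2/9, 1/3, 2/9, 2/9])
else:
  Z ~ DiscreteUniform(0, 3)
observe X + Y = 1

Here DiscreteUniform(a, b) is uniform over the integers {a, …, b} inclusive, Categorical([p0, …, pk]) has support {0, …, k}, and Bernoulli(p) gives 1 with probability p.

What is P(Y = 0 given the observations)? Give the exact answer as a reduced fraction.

Enumerate traces; 24 have nonzero weight after conditioning:
  (X=0, Y=1, W=0, Z=0) weight 1/42
  (X=0, Y=1, W=0, Z=1) weight 1/42
  (X=0, Y=1, W=0, Z=2) weight 1/42
  (X=0, Y=1, W=0, Z=3) weight 1/42
  (X=0, Y=1, W=1, Z=0) weight 1/42
  (X=0, Y=1, W=1, Z=1) weight 1/42
  (X=0, Y=1, W=1, Z=2) weight 1/42
  (X=0, Y=1, W=1, Z=3) weight 1/42
  (X=1, Y=0, W=0, Z=0) weight 1/189
  … 15 more
Group by Y:
  weight(Y=0) = 1/14
  weight(Y=1) = 2/7
Total weight = 1/14 + 2/7 = 5/14
P(Y=0 | obs) = 1/14 / 5/14 = 1/5
P(Y=1 | obs) = 2/7 / 5/14 = 4/5

P(Y = 0 | obs) = 1/5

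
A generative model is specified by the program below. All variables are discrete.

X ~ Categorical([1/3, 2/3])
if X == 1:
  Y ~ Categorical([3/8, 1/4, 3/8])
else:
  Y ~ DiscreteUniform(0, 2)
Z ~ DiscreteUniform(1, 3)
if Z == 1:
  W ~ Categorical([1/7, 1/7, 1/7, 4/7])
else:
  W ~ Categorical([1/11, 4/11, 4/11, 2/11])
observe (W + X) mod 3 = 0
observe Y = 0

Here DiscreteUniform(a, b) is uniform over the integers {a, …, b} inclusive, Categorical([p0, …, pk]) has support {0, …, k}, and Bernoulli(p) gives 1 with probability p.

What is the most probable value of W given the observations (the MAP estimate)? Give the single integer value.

Enumerate traces; 9 have nonzero weight after conditioning:
  (X=0, Y=0, Z=1, W=0) weight 1/189
  (X=0, Y=0, Z=1, W=3) weight 4/189
  (X=0, Y=0, Z=2, W=0) weight 1/297
  (X=0, Y=0, Z=2, W=3) weight 2/297
  (X=0, Y=0, Z=3, W=0) weight 1/297
  (X=0, Y=0, Z=3, W=3) weight 2/297
  (X=1, Y=0, Z=1, W=2) weight 1/84
  (X=1, Y=0, Z=2, W=2) weight 1/33
  … 1 more
Group by W:
  weight(W=0) = 25/2079
  weight(W=2) = 67/924
  weight(W=3) = 8/231
Total weight = 25/2079 + 67/924 + 8/231 = 991/8316
P(W=0 | obs) = 25/2079 / 991/8316 = 100/991
P(W=2 | obs) = 67/924 / 991/8316 = 603/991
P(W=3 | obs) = 8/231 / 991/8316 = 288/991
argmax = 2

argmax_v P(W = v | obs) = 2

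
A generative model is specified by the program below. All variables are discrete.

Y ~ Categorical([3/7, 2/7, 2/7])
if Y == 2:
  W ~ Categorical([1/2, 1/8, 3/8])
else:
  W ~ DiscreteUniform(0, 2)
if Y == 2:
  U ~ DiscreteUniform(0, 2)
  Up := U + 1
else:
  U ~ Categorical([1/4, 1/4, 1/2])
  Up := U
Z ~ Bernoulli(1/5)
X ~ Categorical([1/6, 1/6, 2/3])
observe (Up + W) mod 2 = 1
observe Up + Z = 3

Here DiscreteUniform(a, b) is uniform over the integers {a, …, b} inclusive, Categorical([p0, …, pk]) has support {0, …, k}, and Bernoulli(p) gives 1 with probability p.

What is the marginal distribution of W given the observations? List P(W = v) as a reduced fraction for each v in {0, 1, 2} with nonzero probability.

Enumerate traces; 15 have nonzero weight after conditioning:
  (Y=0, W=1, U=2, Z=1, X=0) weight 1/420
  (Y=0, W=1, U=2, Z=1, X=1) weight 1/420
  (Y=0, W=1, U=2, Z=1, X=2) weight 1/105
  (Y=1, W=1, U=2, Z=1, X=0) weight 1/630
  (Y=1, W=1, U=2, Z=1, X=1) weight 1/630
  (Y=1, W=1, U=2, Z=1, X=2) weight 2/315
  (Y=2, W=0, U=2, Z=0, X=0) weight 2/315
  (Y=2, W=0, U=2, Z=0, X=1) weight 2/315
  (Y=2, W=2, U=2, Z=0, X=0) weight 1/210
  … 6 more
Group by W:
  weight(W=0) = 4/105
  weight(W=1) = 11/420
  weight(W=2) = 1/35
Total weight = 4/105 + 11/420 + 1/35 = 13/140
P(W=0 | obs) = 4/105 / 13/140 = 16/39
P(W=1 | obs) = 11/420 / 13/140 = 11/39
P(W=2 | obs) = 1/35 / 13/140 = 4/13

P(W=0) = 16/39, P(W=1) = 11/39, P(W=2) = 4/13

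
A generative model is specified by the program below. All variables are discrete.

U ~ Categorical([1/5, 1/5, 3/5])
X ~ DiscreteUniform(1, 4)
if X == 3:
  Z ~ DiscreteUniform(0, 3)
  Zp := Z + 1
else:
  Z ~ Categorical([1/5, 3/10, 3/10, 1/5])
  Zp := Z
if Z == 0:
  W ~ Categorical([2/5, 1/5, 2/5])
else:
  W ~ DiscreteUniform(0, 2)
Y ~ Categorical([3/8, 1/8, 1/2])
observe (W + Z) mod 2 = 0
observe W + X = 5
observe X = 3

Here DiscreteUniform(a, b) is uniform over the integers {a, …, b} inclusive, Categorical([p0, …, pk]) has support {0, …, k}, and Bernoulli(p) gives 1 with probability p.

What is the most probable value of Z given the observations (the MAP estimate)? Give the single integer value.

Enumerate traces; 18 have nonzero weight after conditioning:
  (U=0, X=3, Z=0, W=2, Y=0) weight 3/1600
  (U=0, X=3, Z=0, W=2, Y=1) weight 1/1600
  (U=0, X=3, Z=0, W=2, Y=2) weight 1/400
  (U=0, X=3, Z=2, W=2, Y=0) weight 1/640
  (U=0, X=3, Z=2, W=2, Y=1) weight 1/1920
  (U=0, X=3, Z=2, W=2, Y=2) weight 1/480
  (U=1, X=3, Z=0, W=2, Y=0) weight 3/1600
  (U=1, X=3, Z=0, W=2, Y=1) weight 1/1600
  … 10 more
Group by Z:
  weight(Z=0) = 1/40
  weight(Z=2) = 1/48
Total weight = 1/40 + 1/48 = 11/240
P(Z=0 | obs) = 1/40 / 11/240 = 6/11
P(Z=2 | obs) = 1/48 / 11/240 = 5/11
argmax = 0

argmax_v P(Z = v | obs) = 0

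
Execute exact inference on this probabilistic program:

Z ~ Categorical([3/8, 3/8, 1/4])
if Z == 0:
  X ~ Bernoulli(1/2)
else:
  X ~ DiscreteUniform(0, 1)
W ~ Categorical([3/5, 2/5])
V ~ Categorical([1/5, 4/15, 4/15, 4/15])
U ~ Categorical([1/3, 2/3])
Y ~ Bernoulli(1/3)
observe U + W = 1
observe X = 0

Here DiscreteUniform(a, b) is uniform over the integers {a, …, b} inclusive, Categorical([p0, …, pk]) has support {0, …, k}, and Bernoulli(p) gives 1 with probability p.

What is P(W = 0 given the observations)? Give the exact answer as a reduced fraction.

P(W = 0 | obs) = 3/4

Enumerate traces; 48 have nonzero weight after conditioning:
  (Z=0, X=0, W=0, V=0, U=1, Y=0) weight 1/100
  (Z=0, X=0, W=0, V=0, U=1, Y=1) weight 1/200
  (Z=0, X=0, W=0, V=1, U=1, Y=0) weight 1/75
  (Z=0, X=0, W=0, V=1, U=1, Y=1) weight 1/150
  (Z=0, X=0, W=0, V=2, U=1, Y=0) weight 1/75
  (Z=0, X=0, W=0, V=2, U=1, Y=1) weight 1/150
  (Z=0, X=0, W=0, V=3, U=1, Y=0) weight 1/75
  (Z=0, X=0, W=0, V=3, U=1, Y=1) weight 1/150
  (Z=0, X=0, W=1, V=0, U=0, Y=0) weight 1/300
  … 39 more
Group by W:
  weight(W=0) = 1/5
  weight(W=1) = 1/15
Total weight = 1/5 + 1/15 = 4/15
P(W=0 | obs) = 1/5 / 4/15 = 3/4
P(W=1 | obs) = 1/15 / 4/15 = 1/4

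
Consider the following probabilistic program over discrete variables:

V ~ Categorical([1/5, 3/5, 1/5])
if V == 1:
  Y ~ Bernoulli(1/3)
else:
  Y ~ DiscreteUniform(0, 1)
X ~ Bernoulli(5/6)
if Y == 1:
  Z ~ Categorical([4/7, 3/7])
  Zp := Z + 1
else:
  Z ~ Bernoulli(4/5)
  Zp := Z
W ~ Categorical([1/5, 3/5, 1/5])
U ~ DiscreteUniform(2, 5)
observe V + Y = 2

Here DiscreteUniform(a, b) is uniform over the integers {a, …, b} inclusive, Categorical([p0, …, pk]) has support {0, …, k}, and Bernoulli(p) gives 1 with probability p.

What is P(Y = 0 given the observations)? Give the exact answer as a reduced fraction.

Enumerate traces; 96 have nonzero weight after conditioning:
  (V=1, Y=1, X=0, Z=0, W=0, U=2) weight 1/1050
  (V=1, Y=1, X=0, Z=0, W=0, U=3) weight 1/1050
  (V=1, Y=1, X=0, Z=0, W=0, U=4) weight 1/1050
  (V=1, Y=1, X=0, Z=0, W=0, U=5) weight 1/1050
  (V=1, Y=1, X=0, Z=0, W=1, U=2) weight 1/350
  (V=1, Y=1, X=0, Z=0, W=1, U=3) weight 1/350
  (V=1, Y=1, X=0, Z=0, W=1, U=4) weight 1/350
  (V=1, Y=1, X=0, Z=0, W=1, U=5) weight 1/350
  (V=2, Y=0, X=0, Z=0, W=0, U=2) weight 1/6000
  … 87 more
Group by Y:
  weight(Y=0) = 1/10
  weight(Y=1) = 1/5
Total weight = 1/10 + 1/5 = 3/10
P(Y=0 | obs) = 1/10 / 3/10 = 1/3
P(Y=1 | obs) = 1/5 / 3/10 = 2/3

P(Y = 0 | obs) = 1/3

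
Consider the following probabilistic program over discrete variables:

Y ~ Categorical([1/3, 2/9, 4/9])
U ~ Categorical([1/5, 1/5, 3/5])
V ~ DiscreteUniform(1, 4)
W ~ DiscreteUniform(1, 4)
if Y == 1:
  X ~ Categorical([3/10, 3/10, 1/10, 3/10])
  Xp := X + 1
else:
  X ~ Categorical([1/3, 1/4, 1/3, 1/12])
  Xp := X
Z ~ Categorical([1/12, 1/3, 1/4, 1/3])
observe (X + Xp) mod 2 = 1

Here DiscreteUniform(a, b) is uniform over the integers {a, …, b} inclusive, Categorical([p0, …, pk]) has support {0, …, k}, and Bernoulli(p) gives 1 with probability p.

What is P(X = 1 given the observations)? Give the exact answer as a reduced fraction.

Enumerate traces; 768 have nonzero weight after conditioning:
  (Y=1, U=0, V=1, W=1, X=0, Z=0) weight 1/14400
  (Y=1, U=0, V=1, W=1, X=0, Z=1) weight 1/3600
  (Y=1, U=0, V=1, W=1, X=0, Z=2) weight 1/4800
  (Y=1, U=0, V=1, W=1, X=0, Z=3) weight 1/3600
  (Y=1, U=0, V=1, W=1, X=1, Z=0) weight 1/14400
  (Y=1, U=0, V=1, W=1, X=1, Z=1) weight 1/3600
  (Y=1, U=0, V=1, W=1, X=1, Z=2) weight 1/4800
  (Y=1, U=0, V=1, W=1, X=1, Z=3) weight 1/3600
  (Y=1, U=0, V=1, W=1, X=2, Z=0) weight 1/43200
  (Y=1, U=0, V=1, W=1, X=3, Z=0) weight 1/14400
  … 758 more
Group by X:
  weight(X=0) = 1/15
  weight(X=1) = 1/15
  weight(X=2) = 1/45
  weight(X=3) = 1/15
Total weight = 1/15 + 1/15 + 1/45 + 1/15 = 2/9
P(X=0 | obs) = 1/15 / 2/9 = 3/10
P(X=1 | obs) = 1/15 / 2/9 = 3/10
P(X=2 | obs) = 1/45 / 2/9 = 1/10
P(X=3 | obs) = 1/15 / 2/9 = 3/10

P(X = 1 | obs) = 3/10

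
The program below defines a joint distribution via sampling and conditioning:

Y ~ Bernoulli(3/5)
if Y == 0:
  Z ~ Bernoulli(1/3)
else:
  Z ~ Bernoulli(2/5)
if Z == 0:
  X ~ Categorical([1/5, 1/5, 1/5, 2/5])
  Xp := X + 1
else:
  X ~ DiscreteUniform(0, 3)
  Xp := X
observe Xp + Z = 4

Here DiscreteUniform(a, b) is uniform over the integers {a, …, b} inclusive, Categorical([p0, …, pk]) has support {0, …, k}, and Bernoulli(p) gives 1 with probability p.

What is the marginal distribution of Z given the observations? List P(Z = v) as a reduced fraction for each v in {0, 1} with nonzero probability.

P(Z=0) = 94/129, P(Z=1) = 35/129

Enumerate traces; 4 have nonzero weight after conditioning:
  (Y=0, Z=0, X=3) weight 8/75
  (Y=0, Z=1, X=3) weight 1/30
  (Y=1, Z=0, X=3) weight 18/125
  (Y=1, Z=1, X=3) weight 3/50
Group by Z:
  weight(Z=0) = 94/375
  weight(Z=1) = 7/75
Total weight = 94/375 + 7/75 = 43/125
P(Z=0 | obs) = 94/375 / 43/125 = 94/129
P(Z=1 | obs) = 7/75 / 43/125 = 35/129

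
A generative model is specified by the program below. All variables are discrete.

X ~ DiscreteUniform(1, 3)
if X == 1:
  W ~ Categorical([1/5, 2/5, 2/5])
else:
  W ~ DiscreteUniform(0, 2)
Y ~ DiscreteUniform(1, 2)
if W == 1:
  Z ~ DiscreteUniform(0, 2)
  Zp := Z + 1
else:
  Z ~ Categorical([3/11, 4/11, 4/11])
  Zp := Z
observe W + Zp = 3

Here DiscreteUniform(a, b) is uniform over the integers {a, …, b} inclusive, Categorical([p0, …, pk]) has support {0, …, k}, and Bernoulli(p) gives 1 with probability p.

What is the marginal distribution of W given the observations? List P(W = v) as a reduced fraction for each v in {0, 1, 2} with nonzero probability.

P(W=1) = 11/23, P(W=2) = 12/23

Enumerate traces; 12 have nonzero weight after conditioning:
  (X=1, W=1, Y=1, Z=1) weight 1/45
  (X=1, W=1, Y=2, Z=1) weight 1/45
  (X=1, W=2, Y=1, Z=1) weight 4/165
  (X=1, W=2, Y=2, Z=1) weight 4/165
  (X=2, W=1, Y=1, Z=1) weight 1/54
  (X=2, W=1, Y=2, Z=1) weight 1/54
  (X=2, W=2, Y=1, Z=1) weight 2/99
  (X=2, W=2, Y=2, Z=1) weight 2/99
  … 4 more
Group by W:
  weight(W=1) = 16/135
  weight(W=2) = 64/495
Total weight = 16/135 + 64/495 = 368/1485
P(W=1 | obs) = 16/135 / 368/1485 = 11/23
P(W=2 | obs) = 64/495 / 368/1485 = 12/23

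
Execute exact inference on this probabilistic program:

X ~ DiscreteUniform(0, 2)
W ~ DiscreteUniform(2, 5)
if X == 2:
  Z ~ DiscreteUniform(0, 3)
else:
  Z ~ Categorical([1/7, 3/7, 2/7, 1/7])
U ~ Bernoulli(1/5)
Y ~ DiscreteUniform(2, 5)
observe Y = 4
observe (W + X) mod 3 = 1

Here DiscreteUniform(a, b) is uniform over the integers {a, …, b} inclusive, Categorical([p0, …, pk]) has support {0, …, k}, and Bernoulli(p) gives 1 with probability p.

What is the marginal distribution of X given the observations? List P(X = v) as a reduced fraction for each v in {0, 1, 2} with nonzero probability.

Enumerate traces; 32 have nonzero weight after conditioning:
  (X=0, W=4, Z=0, U=0, Y=4) weight 1/420
  (X=0, W=4, Z=0, U=1, Y=4) weight 1/1680
  (X=0, W=4, Z=1, U=0, Y=4) weight 1/140
  (X=0, W=4, Z=1, U=1, Y=4) weight 1/560
  (X=0, W=4, Z=2, U=0, Y=4) weight 1/210
  (X=0, W=4, Z=2, U=1, Y=4) weight 1/840
  (X=0, W=4, Z=3, U=0, Y=4) weight 1/420
  (X=0, W=4, Z=3, U=1, Y=4) weight 1/1680
  (X=1, W=3, Z=0, U=0, Y=4) weight 1/420
  (X=2, W=2, Z=0, U=0, Y=4) weight 1/240
  … 22 more
Group by X:
  weight(X=0) = 1/48
  weight(X=1) = 1/48
  weight(X=2) = 1/24
Total weight = 1/48 + 1/48 + 1/24 = 1/12
P(X=0 | obs) = 1/48 / 1/12 = 1/4
P(X=1 | obs) = 1/48 / 1/12 = 1/4
P(X=2 | obs) = 1/24 / 1/12 = 1/2

P(X=0) = 1/4, P(X=1) = 1/4, P(X=2) = 1/2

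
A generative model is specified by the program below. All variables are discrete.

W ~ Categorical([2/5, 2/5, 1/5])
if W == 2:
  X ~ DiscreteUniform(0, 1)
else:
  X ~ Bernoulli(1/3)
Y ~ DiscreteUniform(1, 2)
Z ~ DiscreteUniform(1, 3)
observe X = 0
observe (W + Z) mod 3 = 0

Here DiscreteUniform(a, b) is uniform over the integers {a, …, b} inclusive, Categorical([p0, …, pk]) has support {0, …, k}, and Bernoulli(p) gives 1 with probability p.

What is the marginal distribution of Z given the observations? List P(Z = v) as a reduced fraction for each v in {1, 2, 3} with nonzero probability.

P(Z=1) = 3/19, P(Z=2) = 8/19, P(Z=3) = 8/19

Enumerate traces; 6 have nonzero weight after conditioning:
  (W=0, X=0, Y=1, Z=3) weight 2/45
  (W=0, X=0, Y=2, Z=3) weight 2/45
  (W=1, X=0, Y=1, Z=2) weight 2/45
  (W=1, X=0, Y=2, Z=2) weight 2/45
  (W=2, X=0, Y=1, Z=1) weight 1/60
  (W=2, X=0, Y=2, Z=1) weight 1/60
Group by Z:
  weight(Z=1) = 1/30
  weight(Z=2) = 4/45
  weight(Z=3) = 4/45
Total weight = 1/30 + 4/45 + 4/45 = 19/90
P(Z=1 | obs) = 1/30 / 19/90 = 3/19
P(Z=2 | obs) = 4/45 / 19/90 = 8/19
P(Z=3 | obs) = 4/45 / 19/90 = 8/19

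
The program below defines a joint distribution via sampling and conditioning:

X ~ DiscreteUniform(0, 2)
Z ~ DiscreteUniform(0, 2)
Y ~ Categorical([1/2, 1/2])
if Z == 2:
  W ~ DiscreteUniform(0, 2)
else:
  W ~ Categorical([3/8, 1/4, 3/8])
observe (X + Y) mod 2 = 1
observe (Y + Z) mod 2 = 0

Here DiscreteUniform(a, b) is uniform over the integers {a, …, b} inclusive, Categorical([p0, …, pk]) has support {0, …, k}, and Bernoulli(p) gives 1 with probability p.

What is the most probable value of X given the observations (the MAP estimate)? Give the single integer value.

argmax_v P(X = v | obs) = 1

Enumerate traces; 12 have nonzero weight after conditioning:
  (X=0, Z=1, Y=1, W=0) weight 1/48
  (X=0, Z=1, Y=1, W=1) weight 1/72
  (X=0, Z=1, Y=1, W=2) weight 1/48
  (X=1, Z=0, Y=0, W=0) weight 1/48
  (X=1, Z=0, Y=0, W=1) weight 1/72
  (X=1, Z=0, Y=0, W=2) weight 1/48
  (X=1, Z=2, Y=0, W=0) weight 1/54
  (X=1, Z=2, Y=0, W=1) weight 1/54
  (X=2, Z=1, Y=1, W=0) weight 1/48
  … 3 more
Group by X:
  weight(X=0) = 1/18
  weight(X=1) = 1/9
  weight(X=2) = 1/18
Total weight = 1/18 + 1/9 + 1/18 = 2/9
P(X=0 | obs) = 1/18 / 2/9 = 1/4
P(X=1 | obs) = 1/9 / 2/9 = 1/2
P(X=2 | obs) = 1/18 / 2/9 = 1/4
argmax = 1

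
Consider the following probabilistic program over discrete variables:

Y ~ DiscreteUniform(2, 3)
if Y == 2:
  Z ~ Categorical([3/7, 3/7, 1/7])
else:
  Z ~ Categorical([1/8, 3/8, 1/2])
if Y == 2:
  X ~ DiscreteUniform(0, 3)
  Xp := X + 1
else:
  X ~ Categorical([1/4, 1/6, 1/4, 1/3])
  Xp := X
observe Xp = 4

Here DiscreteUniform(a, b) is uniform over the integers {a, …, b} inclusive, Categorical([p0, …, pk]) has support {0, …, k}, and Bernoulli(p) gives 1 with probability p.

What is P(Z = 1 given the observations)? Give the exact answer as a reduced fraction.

P(Z = 1 | obs) = 3/7

Enumerate traces; 3 have nonzero weight after conditioning:
  (Y=2, Z=0, X=3) weight 3/56
  (Y=2, Z=1, X=3) weight 3/56
  (Y=2, Z=2, X=3) weight 1/56
Group by Z:
  weight(Z=0) = 3/56
  weight(Z=1) = 3/56
  weight(Z=2) = 1/56
Total weight = 3/56 + 3/56 + 1/56 = 1/8
P(Z=0 | obs) = 3/56 / 1/8 = 3/7
P(Z=1 | obs) = 3/56 / 1/8 = 3/7
P(Z=2 | obs) = 1/56 / 1/8 = 1/7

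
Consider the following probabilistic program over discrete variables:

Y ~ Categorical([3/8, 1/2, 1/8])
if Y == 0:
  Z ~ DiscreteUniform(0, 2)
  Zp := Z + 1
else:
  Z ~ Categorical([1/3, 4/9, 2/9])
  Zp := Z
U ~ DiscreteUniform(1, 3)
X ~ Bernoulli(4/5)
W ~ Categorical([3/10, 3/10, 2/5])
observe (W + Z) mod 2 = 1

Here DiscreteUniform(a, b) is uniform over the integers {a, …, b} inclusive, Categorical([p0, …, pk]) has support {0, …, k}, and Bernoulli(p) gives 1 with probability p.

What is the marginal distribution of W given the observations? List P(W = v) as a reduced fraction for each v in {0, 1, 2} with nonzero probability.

Enumerate traces; 72 have nonzero weight after conditioning:
  (Y=0, Z=0, U=1, X=0, W=1) weight 1/400
  (Y=0, Z=0, U=1, X=1, W=1) weight 1/100
  (Y=0, Z=0, U=2, X=0, W=1) weight 1/400
  (Y=0, Z=0, U=2, X=1, W=1) weight 1/100
  (Y=0, Z=0, U=3, X=0, W=1) weight 1/400
  (Y=0, Z=0, U=3, X=1, W=1) weight 1/100
  (Y=0, Z=1, U=1, X=0, W=0) weight 1/400
  (Y=0, Z=1, U=1, X=0, W=2) weight 1/300
  … 64 more
Group by W:
  weight(W=0) = 29/240
  weight(W=1) = 43/240
  weight(W=2) = 29/180
Total weight = 29/240 + 43/240 + 29/180 = 83/180
P(W=0 | obs) = 29/240 / 83/180 = 87/332
P(W=1 | obs) = 43/240 / 83/180 = 129/332
P(W=2 | obs) = 29/180 / 83/180 = 29/83

P(W=0) = 87/332, P(W=1) = 129/332, P(W=2) = 29/83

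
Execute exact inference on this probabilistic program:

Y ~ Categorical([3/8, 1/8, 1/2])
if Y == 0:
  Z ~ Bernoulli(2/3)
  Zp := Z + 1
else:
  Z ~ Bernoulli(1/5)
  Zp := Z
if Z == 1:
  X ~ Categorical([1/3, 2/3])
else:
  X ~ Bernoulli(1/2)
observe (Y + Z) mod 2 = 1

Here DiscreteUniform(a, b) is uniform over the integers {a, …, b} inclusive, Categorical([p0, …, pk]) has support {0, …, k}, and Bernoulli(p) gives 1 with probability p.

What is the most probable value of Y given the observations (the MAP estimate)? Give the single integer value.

Enumerate traces; 6 have nonzero weight after conditioning:
  (Y=0, Z=1, X=0) weight 1/12
  (Y=0, Z=1, X=1) weight 1/6
  (Y=1, Z=0, X=0) weight 1/20
  (Y=1, Z=0, X=1) weight 1/20
  (Y=2, Z=1, X=0) weight 1/30
  (Y=2, Z=1, X=1) weight 1/15
Group by Y:
  weight(Y=0) = 1/4
  weight(Y=1) = 1/10
  weight(Y=2) = 1/10
Total weight = 1/4 + 1/10 + 1/10 = 9/20
P(Y=0 | obs) = 1/4 / 9/20 = 5/9
P(Y=1 | obs) = 1/10 / 9/20 = 2/9
P(Y=2 | obs) = 1/10 / 9/20 = 2/9
argmax = 0

argmax_v P(Y = v | obs) = 0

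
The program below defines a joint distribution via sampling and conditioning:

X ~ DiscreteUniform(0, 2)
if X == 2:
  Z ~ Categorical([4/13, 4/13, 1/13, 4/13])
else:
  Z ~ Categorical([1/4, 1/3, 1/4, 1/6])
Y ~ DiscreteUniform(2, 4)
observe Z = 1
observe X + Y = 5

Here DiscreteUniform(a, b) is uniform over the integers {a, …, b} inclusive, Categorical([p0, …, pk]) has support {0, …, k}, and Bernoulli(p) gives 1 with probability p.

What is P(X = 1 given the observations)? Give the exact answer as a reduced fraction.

P(X = 1 | obs) = 13/25

Enumerate traces; 2 have nonzero weight after conditioning:
  (X=1, Z=1, Y=4) weight 1/27
  (X=2, Z=1, Y=3) weight 4/117
Group by X:
  weight(X=1) = 1/27
  weight(X=2) = 4/117
Total weight = 1/27 + 4/117 = 25/351
P(X=1 | obs) = 1/27 / 25/351 = 13/25
P(X=2 | obs) = 4/117 / 25/351 = 12/25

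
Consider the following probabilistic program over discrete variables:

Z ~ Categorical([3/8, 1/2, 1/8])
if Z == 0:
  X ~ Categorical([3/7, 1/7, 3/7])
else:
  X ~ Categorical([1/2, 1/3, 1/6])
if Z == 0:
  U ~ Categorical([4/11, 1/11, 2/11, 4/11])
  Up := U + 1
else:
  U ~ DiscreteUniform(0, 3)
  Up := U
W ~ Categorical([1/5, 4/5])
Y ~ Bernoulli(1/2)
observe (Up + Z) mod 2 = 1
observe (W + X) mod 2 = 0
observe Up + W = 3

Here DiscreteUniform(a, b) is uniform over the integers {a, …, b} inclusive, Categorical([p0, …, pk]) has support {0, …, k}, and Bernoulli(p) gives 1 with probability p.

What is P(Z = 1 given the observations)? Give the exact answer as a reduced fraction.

P(Z = 1 | obs) = 616/909

Enumerate traces; 10 have nonzero weight after conditioning:
  (Z=0, X=0, U=2, W=0, Y=0) weight 9/3080
  (Z=0, X=0, U=2, W=0, Y=1) weight 9/3080
  (Z=0, X=2, U=2, W=0, Y=0) weight 9/3080
  (Z=0, X=2, U=2, W=0, Y=1) weight 9/3080
  (Z=1, X=1, U=2, W=1, Y=0) weight 1/60
  (Z=1, X=1, U=2, W=1, Y=1) weight 1/60
  (Z=2, X=0, U=3, W=0, Y=0) weight 1/640
  (Z=2, X=0, U=3, W=0, Y=1) weight 1/640
  … 2 more
Group by Z:
  weight(Z=0) = 9/770
  weight(Z=1) = 1/30
  weight(Z=2) = 1/240
Total weight = 9/770 + 1/30 + 1/240 = 303/6160
P(Z=0 | obs) = 9/770 / 303/6160 = 24/101
P(Z=1 | obs) = 1/30 / 303/6160 = 616/909
P(Z=2 | obs) = 1/240 / 303/6160 = 77/909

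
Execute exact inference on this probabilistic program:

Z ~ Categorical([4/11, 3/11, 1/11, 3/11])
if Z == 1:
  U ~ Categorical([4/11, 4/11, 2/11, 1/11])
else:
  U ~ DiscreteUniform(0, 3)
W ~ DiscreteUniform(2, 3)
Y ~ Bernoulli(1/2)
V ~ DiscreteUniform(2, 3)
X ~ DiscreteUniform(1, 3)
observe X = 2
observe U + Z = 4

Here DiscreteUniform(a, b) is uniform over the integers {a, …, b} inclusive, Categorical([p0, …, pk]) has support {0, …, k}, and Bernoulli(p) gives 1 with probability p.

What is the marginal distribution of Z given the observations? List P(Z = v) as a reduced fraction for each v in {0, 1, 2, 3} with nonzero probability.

P(Z=1) = 3/14, P(Z=2) = 11/56, P(Z=3) = 33/56

Enumerate traces; 24 have nonzero weight after conditioning:
  (Z=1, U=3, W=2, Y=0, V=2, X=2) weight 1/968
  (Z=1, U=3, W=2, Y=0, V=3, X=2) weight 1/968
  (Z=1, U=3, W=2, Y=1, V=2, X=2) weight 1/968
  (Z=1, U=3, W=2, Y=1, V=3, X=2) weight 1/968
  (Z=1, U=3, W=3, Y=0, V=2, X=2) weight 1/968
  (Z=1, U=3, W=3, Y=0, V=3, X=2) weight 1/968
  (Z=1, U=3, W=3, Y=1, V=2, X=2) weight 1/968
  (Z=1, U=3, W=3, Y=1, V=3, X=2) weight 1/968
  (Z=2, U=2, W=2, Y=0, V=2, X=2) weight 1/1056
  (Z=3, U=1, W=2, Y=0, V=2, X=2) weight 1/352
  … 14 more
Group by Z:
  weight(Z=1) = 1/121
  weight(Z=2) = 1/132
  weight(Z=3) = 1/44
Total weight = 1/121 + 1/132 + 1/44 = 14/363
P(Z=1 | obs) = 1/121 / 14/363 = 3/14
P(Z=2 | obs) = 1/132 / 14/363 = 11/56
P(Z=3 | obs) = 1/44 / 14/363 = 33/56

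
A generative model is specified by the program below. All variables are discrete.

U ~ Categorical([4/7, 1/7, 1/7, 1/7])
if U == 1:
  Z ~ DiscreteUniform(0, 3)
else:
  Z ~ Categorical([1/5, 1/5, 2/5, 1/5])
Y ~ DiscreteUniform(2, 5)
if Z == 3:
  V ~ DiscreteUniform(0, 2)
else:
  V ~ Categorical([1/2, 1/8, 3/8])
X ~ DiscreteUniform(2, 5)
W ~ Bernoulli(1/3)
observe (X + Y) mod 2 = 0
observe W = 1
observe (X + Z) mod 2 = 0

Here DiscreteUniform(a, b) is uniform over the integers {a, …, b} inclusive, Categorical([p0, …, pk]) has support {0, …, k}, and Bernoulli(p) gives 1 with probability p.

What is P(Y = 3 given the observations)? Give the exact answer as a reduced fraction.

P(Y = 3 | obs) = 29/140

Enumerate traces; 192 have nonzero weight after conditioning:
  (U=0, Z=0, Y=2, V=0, X=2, W=1) weight 1/840
  (U=0, Z=0, Y=2, V=0, X=4, W=1) weight 1/840
  (U=0, Z=0, Y=2, V=1, X=2, W=1) weight 1/3360
  (U=0, Z=0, Y=2, V=1, X=4, W=1) weight 1/3360
  (U=0, Z=0, Y=2, V=2, X=2, W=1) weight 1/1120
  (U=0, Z=0, Y=2, V=2, X=4, W=1) weight 1/1120
  (U=0, Z=0, Y=4, V=0, X=2, W=1) weight 1/840
  (U=0, Z=0, Y=4, V=0, X=4, W=1) weight 1/840
  (U=0, Z=1, Y=3, V=0, X=3, W=1) weight 1/840
  (U=0, Z=1, Y=5, V=0, X=3, W=1) weight 1/840
  … 182 more
Group by Y:
  weight(Y=2) = 41/1680
  weight(Y=3) = 29/1680
  weight(Y=4) = 41/1680
  weight(Y=5) = 29/1680
Total weight = 41/1680 + 29/1680 + 41/1680 + 29/1680 = 1/12
P(Y=2 | obs) = 41/1680 / 1/12 = 41/140
P(Y=3 | obs) = 29/1680 / 1/12 = 29/140
P(Y=4 | obs) = 41/1680 / 1/12 = 41/140
P(Y=5 | obs) = 29/1680 / 1/12 = 29/140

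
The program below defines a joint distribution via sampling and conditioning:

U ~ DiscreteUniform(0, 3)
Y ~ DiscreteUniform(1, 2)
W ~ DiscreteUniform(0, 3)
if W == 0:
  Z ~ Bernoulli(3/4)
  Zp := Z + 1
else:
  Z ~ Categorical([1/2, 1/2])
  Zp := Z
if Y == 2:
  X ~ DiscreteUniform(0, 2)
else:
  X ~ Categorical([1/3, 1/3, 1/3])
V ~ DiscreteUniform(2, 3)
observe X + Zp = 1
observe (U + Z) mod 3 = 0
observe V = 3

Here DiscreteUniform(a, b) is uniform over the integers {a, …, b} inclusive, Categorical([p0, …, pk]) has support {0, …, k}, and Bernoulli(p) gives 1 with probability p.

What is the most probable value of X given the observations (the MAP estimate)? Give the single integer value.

argmax_v P(X = v | obs) = 1

Enumerate traces; 22 have nonzero weight after conditioning:
  (U=0, Y=1, W=0, Z=0, X=0, V=3) weight 1/768
  (U=0, Y=1, W=1, Z=0, X=1, V=3) weight 1/384
  (U=0, Y=1, W=2, Z=0, X=1, V=3) weight 1/384
  (U=0, Y=1, W=3, Z=0, X=1, V=3) weight 1/384
  (U=0, Y=2, W=0, Z=0, X=0, V=3) weight 1/768
  (U=0, Y=2, W=1, Z=0, X=1, V=3) weight 1/384
  (U=0, Y=2, W=2, Z=0, X=1, V=3) weight 1/384
  (U=0, Y=2, W=3, Z=0, X=1, V=3) weight 1/384
  … 14 more
Group by X:
  weight(X=0) = 1/48
  weight(X=1) = 1/32
Total weight = 1/48 + 1/32 = 5/96
P(X=0 | obs) = 1/48 / 5/96 = 2/5
P(X=1 | obs) = 1/32 / 5/96 = 3/5
argmax = 1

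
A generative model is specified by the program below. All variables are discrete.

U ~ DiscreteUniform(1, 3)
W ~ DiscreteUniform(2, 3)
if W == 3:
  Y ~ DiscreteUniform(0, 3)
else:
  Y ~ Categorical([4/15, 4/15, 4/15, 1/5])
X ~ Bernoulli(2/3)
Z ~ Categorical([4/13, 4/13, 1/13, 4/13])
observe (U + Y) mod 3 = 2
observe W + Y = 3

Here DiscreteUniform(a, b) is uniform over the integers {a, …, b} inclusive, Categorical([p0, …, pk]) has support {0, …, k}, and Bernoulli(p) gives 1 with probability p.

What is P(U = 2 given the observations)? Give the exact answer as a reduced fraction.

P(U = 2 | obs) = 15/31

Enumerate traces; 16 have nonzero weight after conditioning:
  (U=1, W=2, Y=1, X=0, Z=0) weight 8/1755
  (U=1, W=2, Y=1, X=0, Z=1) weight 8/1755
  (U=1, W=2, Y=1, X=0, Z=2) weight 2/1755
  (U=1, W=2, Y=1, X=0, Z=3) weight 8/1755
  (U=1, W=2, Y=1, X=1, Z=0) weight 16/1755
  (U=1, W=2, Y=1, X=1, Z=1) weight 16/1755
  (U=1, W=2, Y=1, X=1, Z=2) weight 4/1755
  (U=1, W=2, Y=1, X=1, Z=3) weight 16/1755
  (U=2, W=3, Y=0, X=0, Z=0) weight 1/234
  … 7 more
Group by U:
  weight(U=1) = 2/45
  weight(U=2) = 1/24
Total weight = 2/45 + 1/24 = 31/360
P(U=1 | obs) = 2/45 / 31/360 = 16/31
P(U=2 | obs) = 1/24 / 31/360 = 15/31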